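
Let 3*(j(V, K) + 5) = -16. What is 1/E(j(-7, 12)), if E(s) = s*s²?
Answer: -27/29791 ≈ -0.00090631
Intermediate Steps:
j(V, K) = -31/3 (j(V, K) = -5 + (⅓)*(-16) = -5 - 16/3 = -31/3)
E(s) = s³
1/E(j(-7, 12)) = 1/((-31/3)³) = 1/(-29791/27) = -27/29791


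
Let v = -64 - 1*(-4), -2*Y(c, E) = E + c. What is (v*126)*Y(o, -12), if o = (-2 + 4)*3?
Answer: -22680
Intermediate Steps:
o = 6 (o = 2*3 = 6)
Y(c, E) = -E/2 - c/2 (Y(c, E) = -(E + c)/2 = -E/2 - c/2)
v = -60 (v = -64 + 4 = -60)
(v*126)*Y(o, -12) = (-60*126)*(-1/2*(-12) - 1/2*6) = -7560*(6 - 3) = -7560*3 = -22680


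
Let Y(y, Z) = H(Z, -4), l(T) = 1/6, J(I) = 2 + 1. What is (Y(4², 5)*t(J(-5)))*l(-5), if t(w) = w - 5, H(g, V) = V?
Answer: 4/3 ≈ 1.3333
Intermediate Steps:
J(I) = 3
l(T) = ⅙
t(w) = -5 + w
Y(y, Z) = -4
(Y(4², 5)*t(J(-5)))*l(-5) = -4*(-5 + 3)*(⅙) = -4*(-2)*(⅙) = 8*(⅙) = 4/3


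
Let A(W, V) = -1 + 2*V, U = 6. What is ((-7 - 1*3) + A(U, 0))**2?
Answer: 121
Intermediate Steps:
((-7 - 1*3) + A(U, 0))**2 = ((-7 - 1*3) + (-1 + 2*0))**2 = ((-7 - 3) + (-1 + 0))**2 = (-10 - 1)**2 = (-11)**2 = 121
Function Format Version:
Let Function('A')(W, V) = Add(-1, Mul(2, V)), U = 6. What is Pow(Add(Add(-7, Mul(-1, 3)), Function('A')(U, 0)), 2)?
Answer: 121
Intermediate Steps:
Pow(Add(Add(-7, Mul(-1, 3)), Function('A')(U, 0)), 2) = Pow(Add(Add(-7, Mul(-1, 3)), Add(-1, Mul(2, 0))), 2) = Pow(Add(Add(-7, -3), Add(-1, 0)), 2) = Pow(Add(-10, -1), 2) = Pow(-11, 2) = 121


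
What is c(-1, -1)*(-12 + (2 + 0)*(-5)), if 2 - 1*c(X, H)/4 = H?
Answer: -264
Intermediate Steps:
c(X, H) = 8 - 4*H
c(-1, -1)*(-12 + (2 + 0)*(-5)) = (8 - 4*(-1))*(-12 + (2 + 0)*(-5)) = (8 + 4)*(-12 + 2*(-5)) = 12*(-12 - 10) = 12*(-22) = -264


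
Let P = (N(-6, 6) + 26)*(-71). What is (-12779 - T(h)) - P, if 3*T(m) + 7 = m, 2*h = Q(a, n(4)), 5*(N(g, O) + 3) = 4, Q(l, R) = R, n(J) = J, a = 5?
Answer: -166313/15 ≈ -11088.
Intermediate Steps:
N(g, O) = -11/5 (N(g, O) = -3 + (1/5)*4 = -3 + 4/5 = -11/5)
h = 2 (h = (1/2)*4 = 2)
T(m) = -7/3 + m/3
P = -8449/5 (P = (-11/5 + 26)*(-71) = (119/5)*(-71) = -8449/5 ≈ -1689.8)
(-12779 - T(h)) - P = (-12779 - (-7/3 + (1/3)*2)) - 1*(-8449/5) = (-12779 - (-7/3 + 2/3)) + 8449/5 = (-12779 - 1*(-5/3)) + 8449/5 = (-12779 + 5/3) + 8449/5 = -38332/3 + 8449/5 = -166313/15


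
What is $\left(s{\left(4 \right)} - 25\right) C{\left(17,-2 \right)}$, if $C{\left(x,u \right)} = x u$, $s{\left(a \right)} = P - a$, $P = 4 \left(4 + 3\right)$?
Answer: $34$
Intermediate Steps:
$P = 28$ ($P = 4 \cdot 7 = 28$)
$s{\left(a \right)} = 28 - a$
$C{\left(x,u \right)} = u x$
$\left(s{\left(4 \right)} - 25\right) C{\left(17,-2 \right)} = \left(\left(28 - 4\right) - 25\right) \left(\left(-2\right) 17\right) = \left(\left(28 - 4\right) - 25\right) \left(-34\right) = \left(24 - 25\right) \left(-34\right) = \left(-1\right) \left(-34\right) = 34$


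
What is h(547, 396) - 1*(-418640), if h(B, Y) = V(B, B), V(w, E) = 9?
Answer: 418649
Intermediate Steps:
h(B, Y) = 9
h(547, 396) - 1*(-418640) = 9 - 1*(-418640) = 9 + 418640 = 418649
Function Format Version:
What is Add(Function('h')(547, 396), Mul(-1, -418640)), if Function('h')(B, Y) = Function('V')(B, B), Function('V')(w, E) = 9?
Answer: 418649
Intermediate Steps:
Function('h')(B, Y) = 9
Add(Function('h')(547, 396), Mul(-1, -418640)) = Add(9, Mul(-1, -418640)) = Add(9, 418640) = 418649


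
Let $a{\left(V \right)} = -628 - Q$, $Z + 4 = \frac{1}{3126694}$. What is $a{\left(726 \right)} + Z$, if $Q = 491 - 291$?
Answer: $- \frac{2601409407}{3126694} \approx -832.0$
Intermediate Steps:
$Q = 200$ ($Q = 491 - 291 = 200$)
$Z = - \frac{12506775}{3126694}$ ($Z = -4 + \frac{1}{3126694} = - \frac{12506775}{3126694} \approx -4.0$)
$a{\left(V \right)} = -828$ ($a{\left(V \right)} = -628 - 200 = -828$)
$a{\left(726 \right)} + Z = -828 - \frac{12506775}{3126694} = - \frac{2601409407}{3126694}$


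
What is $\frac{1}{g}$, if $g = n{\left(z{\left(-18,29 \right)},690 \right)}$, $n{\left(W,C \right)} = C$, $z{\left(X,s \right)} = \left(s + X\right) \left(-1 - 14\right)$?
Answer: $\frac{1}{690} \approx 0.0014493$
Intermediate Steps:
$z{\left(X,s \right)} = - 15 X - 15 s$ ($z{\left(X,s \right)} = \left(X + s\right) \left(-15\right) = - 15 X - 15 s$)
$g = 690$
$\frac{1}{g} = \frac{1}{690}$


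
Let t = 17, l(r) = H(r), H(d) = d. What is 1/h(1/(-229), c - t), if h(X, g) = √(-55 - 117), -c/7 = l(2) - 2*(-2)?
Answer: -I*√43/86 ≈ -0.076249*I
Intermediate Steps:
l(r) = r
c = -42 (c = -7*(2 - 2*(-2)) = -7*(2 + 4) = -7*6 = -42)
h(X, g) = 2*I*√43 (h(X, g) = √(-172) = 2*I*√43)
1/h(1/(-229), c - t) = 1/(2*I*√43) = -I*√43/86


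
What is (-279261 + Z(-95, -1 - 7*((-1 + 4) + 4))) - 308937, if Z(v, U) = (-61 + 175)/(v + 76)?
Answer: -588204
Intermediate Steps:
Z(v, U) = 114/(76 + v)
(-279261 + Z(-95, -1 - 7*((-1 + 4) + 4))) - 308937 = (-279261 + 114/(76 - 95)) - 308937 = (-279261 + 114/(-19)) - 308937 = (-279261 + 114*(-1/19)) - 308937 = (-279261 - 6) - 308937 = -279267 - 308937 = -588204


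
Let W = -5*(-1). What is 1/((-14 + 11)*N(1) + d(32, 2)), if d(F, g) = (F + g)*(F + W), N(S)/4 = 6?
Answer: 1/1186 ≈ 0.00084317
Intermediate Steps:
W = 5
N(S) = 24 (N(S) = 4*6 = 24)
d(F, g) = (5 + F)*(F + g) (d(F, g) = (F + g)*(F + 5) = (F + g)*(5 + F) = (5 + F)*(F + g))
1/((-14 + 11)*N(1) + d(32, 2)) = 1/((-14 + 11)*24 + (32² + 5*32 + 5*2 + 32*2)) = 1/(-3*24 + (1024 + 160 + 10 + 64)) = 1/(-72 + 1258) = 1/1186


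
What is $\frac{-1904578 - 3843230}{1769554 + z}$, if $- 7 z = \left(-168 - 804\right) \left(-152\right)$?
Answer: $- \frac{20117328}{6119567} \approx -3.2874$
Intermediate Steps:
$z = - \frac{147744}{7}$ ($z = - \frac{\left(-168 - 804\right) \left(-152\right)}{7} = - \frac{\left(-972\right) \left(-152\right)}{7} = \left(- \frac{1}{7}\right) 147744 = - \frac{147744}{7} \approx -21106.0$)
$\frac{-1904578 - 3843230}{1769554 + z} = \frac{-1904578 - 3843230}{1769554 - \frac{147744}{7}} = - \frac{5747808}{\frac{12239134}{7}} = \left(-5747808\right) \frac{7}{12239134} = - \frac{20117328}{6119567}$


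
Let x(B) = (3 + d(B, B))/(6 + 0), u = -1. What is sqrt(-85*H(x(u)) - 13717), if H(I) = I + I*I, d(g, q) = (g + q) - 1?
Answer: I*sqrt(13717) ≈ 117.12*I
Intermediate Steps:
d(g, q) = -1 + g + q
x(B) = 1/3 + B/3 (x(B) = (3 + (-1 + B + B))/(6 + 0) = (3 + (-1 + 2*B))/6 = (2 + 2*B)*(1/6) = 1/3 + B/3)
H(I) = I + I**2
sqrt(-85*H(x(u)) - 13717) = sqrt(-85*(1/3 + (1/3)*(-1))*(1 + (1/3 + (1/3)*(-1))) - 13717) = sqrt(-85*(1/3 - 1/3)*(1 + (1/3 - 1/3)) - 13717) = sqrt(-0*(1 + 0) - 13717) = sqrt(-0 - 13717) = sqrt(-85*0 - 13717) = sqrt(0 - 13717) = sqrt(-13717) = I*sqrt(13717)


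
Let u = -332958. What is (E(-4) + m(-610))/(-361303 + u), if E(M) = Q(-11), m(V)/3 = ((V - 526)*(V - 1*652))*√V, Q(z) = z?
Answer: 11/694261 - 4300896*I*√610/694261 ≈ 1.5844e-5 - 153.0*I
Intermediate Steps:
m(V) = 3*√V*(-652 + V)*(-526 + V) (m(V) = 3*(((V - 526)*(V - 1*652))*√V) = 3*(((-526 + V)*(V - 652))*√V) = 3*(((-526 + V)*(-652 + V))*√V) = 3*(((-652 + V)*(-526 + V))*√V) = 3*(√V*(-652 + V)*(-526 + V)) = 3*√V*(-652 + V)*(-526 + V))
E(M) = -11
(E(-4) + m(-610))/(-361303 + u) = (-11 + 3*√(-610)*(342952 + (-610)² - 1178*(-610)))/(-361303 - 332958) = (-11 + 3*(I*√610)*(342952 + 372100 + 718580))/(-694261) = (-11 + 3*(I*√610)*1433632)*(-1/694261) = (-11 + 4300896*I*√610)*(-1/694261) = 11/694261 - 4300896*I*√610/694261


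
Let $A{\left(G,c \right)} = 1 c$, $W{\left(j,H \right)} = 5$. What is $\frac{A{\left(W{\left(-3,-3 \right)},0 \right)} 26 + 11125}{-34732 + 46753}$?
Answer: $\frac{11125}{12021} \approx 0.92546$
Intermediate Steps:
$A{\left(G,c \right)} = c$
$\frac{A{\left(W{\left(-3,-3 \right)},0 \right)} 26 + 11125}{-34732 + 46753} = \frac{0 \cdot 26 + 11125}{-34732 + 46753} = \frac{0 + 11125}{12021} = 11125 \cdot \frac{1}{12021} = \frac{11125}{12021}$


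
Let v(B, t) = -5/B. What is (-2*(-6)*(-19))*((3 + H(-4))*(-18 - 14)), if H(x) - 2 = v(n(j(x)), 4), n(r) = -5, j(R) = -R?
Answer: 43776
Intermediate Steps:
H(x) = 3 (H(x) = 2 - 5/(-5) = 2 - 5*(-⅕) = 2 + 1 = 3)
(-2*(-6)*(-19))*((3 + H(-4))*(-18 - 14)) = (-2*(-6)*(-19))*((3 + 3)*(-18 - 14)) = (12*(-19))*(6*(-32)) = -228*(-192) = 43776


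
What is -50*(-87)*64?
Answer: 278400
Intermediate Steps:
-50*(-87)*64 = 4350*64 = 278400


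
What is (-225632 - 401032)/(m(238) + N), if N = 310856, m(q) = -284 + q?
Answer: -313332/155405 ≈ -2.0162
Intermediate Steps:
(-225632 - 401032)/(m(238) + N) = (-225632 - 401032)/((-284 + 238) + 310856) = -626664/(-46 + 310856) = -626664/310810 = -626664*1/310810 = -313332/155405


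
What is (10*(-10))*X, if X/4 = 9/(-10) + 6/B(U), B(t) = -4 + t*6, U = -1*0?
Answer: 960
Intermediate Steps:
U = 0
B(t) = -4 + 6*t
X = -48/5 (X = 4*(9/(-10) + 6/(-4 + 6*0)) = 4*(9*(-1/10) + 6/(-4 + 0)) = 4*(-9/10 + 6/(-4)) = 4*(-9/10 + 6*(-1/4)) = 4*(-9/10 - 3/2) = 4*(-12/5) = -48/5 ≈ -9.6000)
(10*(-10))*X = (10*(-10))*(-48/5) = -100*(-48/5) = 960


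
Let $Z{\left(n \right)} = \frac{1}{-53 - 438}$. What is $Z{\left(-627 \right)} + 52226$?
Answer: $\frac{25642965}{491} \approx 52226.0$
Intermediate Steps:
$Z{\left(n \right)} = - \frac{1}{491}$ ($Z{\left(n \right)} = \frac{1}{-491} = - \frac{1}{491}$)
$Z{\left(-627 \right)} + 52226 = - \frac{1}{491} + 52226 = \frac{25642965}{491}$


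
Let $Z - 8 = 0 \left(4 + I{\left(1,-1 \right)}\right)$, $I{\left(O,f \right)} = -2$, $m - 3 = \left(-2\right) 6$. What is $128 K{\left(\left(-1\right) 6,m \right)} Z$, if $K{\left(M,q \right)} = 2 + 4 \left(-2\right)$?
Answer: $-6144$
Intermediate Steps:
$m = -9$ ($m = 3 - 12 = -9$)
$Z = 8$ ($Z = 8 + 0 \left(4 - 2\right) = 8 + 0 \cdot 2 = 8 + 0 = 8$)
$K{\left(M,q \right)} = -6$ ($K{\left(M,q \right)} = 2 - 8 = -6$)
$128 K{\left(\left(-1\right) 6,m \right)} Z = 128 \left(-6\right) 8 = \left(-768\right) 8 = -6144$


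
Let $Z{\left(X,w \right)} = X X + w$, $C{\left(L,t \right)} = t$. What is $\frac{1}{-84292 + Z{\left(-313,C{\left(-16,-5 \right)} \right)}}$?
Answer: $\frac{1}{13672} \approx 7.3142 \cdot 10^{-5}$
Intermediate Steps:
$Z{\left(X,w \right)} = w + X^{2}$ ($Z{\left(X,w \right)} = X^{2} + w = w + X^{2}$)
$\frac{1}{-84292 + Z{\left(-313,C{\left(-16,-5 \right)} \right)}} = \frac{1}{-84292 - \left(5 - \left(-313\right)^{2}\right)} = \frac{1}{-84292 + \left(-5 + 97969\right)} = \frac{1}{-84292 + 97964} = \frac{1}{13672}$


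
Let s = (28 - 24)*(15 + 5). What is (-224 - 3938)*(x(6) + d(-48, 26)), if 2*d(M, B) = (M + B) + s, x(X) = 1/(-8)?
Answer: -480711/4 ≈ -1.2018e+5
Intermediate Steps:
s = 80 (s = 4*20 = 80)
x(X) = -1/8
d(M, B) = 40 + B/2 + M/2 (d(M, B) = ((M + B) + 80)/2 = ((B + M) + 80)/2 = (80 + B + M)/2 = 40 + B/2 + M/2)
(-224 - 3938)*(x(6) + d(-48, 26)) = (-224 - 3938)*(-1/8 + (40 + (1/2)*26 + (1/2)*(-48))) = -4162*(-1/8 + (40 + 13 - 24)) = -4162*(-1/8 + 29) = -4162*231/8 = -480711/4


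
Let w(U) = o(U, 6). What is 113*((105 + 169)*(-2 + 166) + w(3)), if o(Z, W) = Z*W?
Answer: 5079802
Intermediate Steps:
o(Z, W) = W*Z
w(U) = 6*U
113*((105 + 169)*(-2 + 166) + w(3)) = 113*((105 + 169)*(-2 + 166) + 6*3) = 113*(274*164 + 18) = 113*(44936 + 18) = 113*44954 = 5079802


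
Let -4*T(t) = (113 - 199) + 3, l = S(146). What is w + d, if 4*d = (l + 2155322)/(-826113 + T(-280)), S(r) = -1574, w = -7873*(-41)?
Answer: 1066625028869/3304369 ≈ 3.2279e+5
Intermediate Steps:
w = 322793
l = -1574
T(t) = 83/4 (T(t) = -((113 - 199) + 3)/4 = -(-86 + 3)/4 = -¼*(-83) = 83/4)
d = -2153748/3304369 (d = ((-1574 + 2155322)/(-826113 + 83/4))/4 = (2153748/(-3304369/4))/4 = (2153748*(-4/3304369))/4 = (¼)*(-8614992/3304369) = -2153748/3304369 ≈ -0.65179)
w + d = 322793 - 2153748/3304369 = 1066625028869/3304369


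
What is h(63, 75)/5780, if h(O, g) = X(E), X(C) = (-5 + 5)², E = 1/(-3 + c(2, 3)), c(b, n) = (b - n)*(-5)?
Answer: 0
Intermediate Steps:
c(b, n) = -5*b + 5*n
E = ½ (E = 1/(-3 + (-5*2 + 5*3)) = 1/(-3 + (-10 + 15)) = 1/(-3 + 5) = 1/2 = ½ ≈ 0.50000)
X(C) = 0 (X(C) = 0² = 0)
h(O, g) = 0
h(63, 75)/5780 = 0/5780 = 0*(1/5780) = 0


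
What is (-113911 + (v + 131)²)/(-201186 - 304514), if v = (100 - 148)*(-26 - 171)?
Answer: -45898329/252850 ≈ -181.52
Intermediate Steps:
v = 9456 (v = -48*(-197) = 9456)
(-113911 + (v + 131)²)/(-201186 - 304514) = (-113911 + (9456 + 131)²)/(-201186 - 304514) = (-113911 + 9587²)/(-505700) = (-113911 + 91910569)*(-1/505700) = 91796658*(-1/505700) = -45898329/252850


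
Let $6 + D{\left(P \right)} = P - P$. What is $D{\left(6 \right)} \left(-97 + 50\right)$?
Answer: $282$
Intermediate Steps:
$D{\left(P \right)} = -6$ ($D{\left(P \right)} = -6 + \left(P - P\right) = -6 + 0 = -6$)
$D{\left(6 \right)} \left(-97 + 50\right) = - 6 \left(-97 + 50\right) = \left(-6\right) \left(-47\right) = 282$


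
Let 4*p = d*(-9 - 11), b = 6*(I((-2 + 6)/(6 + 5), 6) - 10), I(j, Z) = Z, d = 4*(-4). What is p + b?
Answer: 56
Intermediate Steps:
d = -16
b = -24 (b = 6*(6 - 10) = 6*(-4) = -24)
p = 80 (p = (-16*(-9 - 11))/4 = (-16*(-20))/4 = (¼)*320 = 80)
p + b = 80 - 24 = 56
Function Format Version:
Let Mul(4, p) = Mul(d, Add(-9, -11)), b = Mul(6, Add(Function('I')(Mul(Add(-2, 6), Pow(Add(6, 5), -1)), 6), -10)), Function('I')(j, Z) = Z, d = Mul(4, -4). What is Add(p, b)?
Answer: 56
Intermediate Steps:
d = -16
b = -24 (b = Mul(6, Add(6, -10)) = Mul(6, -4) = -24)
p = 80 (p = Mul(Rational(1, 4), Mul(-16, Add(-9, -11))) = Mul(Rational(1, 4), Mul(-16, -20)) = Mul(Rational(1, 4), 320) = 80)
Add(p, b) = Add(80, -24) = 56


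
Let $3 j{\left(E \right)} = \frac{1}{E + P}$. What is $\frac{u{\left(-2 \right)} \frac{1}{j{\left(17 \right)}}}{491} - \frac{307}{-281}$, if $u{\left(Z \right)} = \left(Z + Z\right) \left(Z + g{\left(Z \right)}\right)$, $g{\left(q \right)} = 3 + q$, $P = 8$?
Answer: $\frac{235037}{137971} \approx 1.7035$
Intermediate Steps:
$j{\left(E \right)} = \frac{1}{3 \left(8 + E\right)}$ ($j{\left(E \right)} = \frac{1}{3 \left(E + 8\right)} = \frac{1}{3 \left(8 + E\right)}$)
$u{\left(Z \right)} = 2 Z \left(3 + 2 Z\right)$ ($u{\left(Z \right)} = \left(Z + Z\right) \left(Z + \left(3 + Z\right)\right) = 2 Z \left(3 + 2 Z\right)$)
$\frac{u{\left(-2 \right)} \frac{1}{j{\left(17 \right)}}}{491} - \frac{307}{-281} = \frac{2 \left(-2\right) \left(3 + 2 \left(-2\right)\right) \frac{1}{\frac{1}{3} \frac{1}{8 + 17}}}{491} - \frac{307}{-281} = \frac{2 \left(-2\right) \left(3 - 4\right)}{\frac{1}{3} \cdot \frac{1}{25}} \cdot \frac{1}{491} - - \frac{307}{281} = \frac{2 \left(-2\right) \left(-1\right)}{\frac{1}{3} \cdot \frac{1}{25}} \cdot \frac{1}{491} + \frac{307}{281} = 4 \frac{1}{\frac{1}{75}} \cdot \frac{1}{491} + \frac{307}{281} = 4 \cdot 75 \cdot \frac{1}{491} + \frac{307}{281} = 300 \cdot \frac{1}{491} + \frac{307}{281} = \frac{300}{491} + \frac{307}{281} = \frac{235037}{137971}$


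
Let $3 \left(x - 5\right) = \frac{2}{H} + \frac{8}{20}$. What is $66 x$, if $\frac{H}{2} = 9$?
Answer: $\frac{15356}{45} \approx 341.24$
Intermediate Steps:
$H = 18$ ($H = 2 \cdot 9 = 18$)
$x = \frac{698}{135}$ ($x = 5 + \frac{\frac{2}{18} + \frac{8}{20}}{3} = 5 + \frac{2 \cdot \frac{1}{18} + 8 \cdot \frac{1}{20}}{3} = 5 + \frac{\frac{1}{9} + \frac{2}{5}}{3} = 5 + \frac{1}{3} \cdot \frac{23}{45} = 5 + \frac{23}{135} = \frac{698}{135} \approx 5.1704$)
$66 x = 66 \cdot \frac{698}{135} = \frac{15356}{45}$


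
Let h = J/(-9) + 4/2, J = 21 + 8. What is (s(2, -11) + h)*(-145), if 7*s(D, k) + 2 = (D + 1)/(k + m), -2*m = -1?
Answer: 99035/441 ≈ 224.57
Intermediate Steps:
m = 1/2 (m = -1/2*(-1) = 1/2 ≈ 0.50000)
s(D, k) = -2/7 + (1 + D)/(7*(1/2 + k)) (s(D, k) = -2/7 + ((D + 1)/(k + 1/2))/7 = -2/7 + ((1 + D)/(1/2 + k))/7 = -2/7 + (1 + D)/(7*(1/2 + k)))
J = 29
h = -11/9 (h = 29/(-9) + 4/2 = 29*(-1/9) + 4*(1/2) = -29/9 + 2 = -11/9 ≈ -1.2222)
(s(2, -11) + h)*(-145) = (2*(2 - 2*(-11))/(7*(1 + 2*(-11))) - 11/9)*(-145) = (2*(2 + 22)/(7*(1 - 22)) - 11/9)*(-145) = ((2/7)*24/(-21) - 11/9)*(-145) = ((2/7)*(-1/21)*24 - 11/9)*(-145) = (-16/49 - 11/9)*(-145) = -683/441*(-145) = 99035/441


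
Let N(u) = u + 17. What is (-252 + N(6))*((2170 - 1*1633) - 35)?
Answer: -114958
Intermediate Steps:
N(u) = 17 + u
(-252 + N(6))*((2170 - 1*1633) - 35) = (-252 + (17 + 6))*((2170 - 1*1633) - 35) = (-252 + 23)*((2170 - 1633) - 35) = -229*(537 - 35) = -229*502 = -114958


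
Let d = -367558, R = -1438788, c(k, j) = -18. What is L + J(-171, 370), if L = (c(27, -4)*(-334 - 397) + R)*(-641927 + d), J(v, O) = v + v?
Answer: 1439152100208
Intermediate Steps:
J(v, O) = 2*v
L = 1439152100550 (L = (-18*(-334 - 397) - 1438788)*(-641927 - 367558) = (-18*(-731) - 1438788)*(-1009485) = (13158 - 1438788)*(-1009485) = -1425630*(-1009485) = 1439152100550)
L + J(-171, 370) = 1439152100550 + 2*(-171) = 1439152100550 - 342 = 1439152100208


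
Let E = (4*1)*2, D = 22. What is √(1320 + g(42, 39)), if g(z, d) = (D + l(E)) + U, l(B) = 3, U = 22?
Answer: √1367 ≈ 36.973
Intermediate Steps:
E = 8 (E = 4*2 = 8)
g(z, d) = 47 (g(z, d) = (22 + 3) + 22 = 25 + 22 = 47)
√(1320 + g(42, 39)) = √(1320 + 47) = √1367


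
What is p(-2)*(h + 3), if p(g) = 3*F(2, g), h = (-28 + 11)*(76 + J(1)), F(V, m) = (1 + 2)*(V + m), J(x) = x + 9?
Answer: 0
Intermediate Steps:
J(x) = 9 + x
F(V, m) = 3*V + 3*m (F(V, m) = 3*(V + m) = 3*V + 3*m)
h = -1462 (h = (-28 + 11)*(76 + (9 + 1)) = -17*(76 + 10) = -17*86 = -1462)
p(g) = 18 + 9*g (p(g) = 3*(3*2 + 3*g) = 3*(6 + 3*g) = 18 + 9*g)
p(-2)*(h + 3) = (18 + 9*(-2))*(-1462 + 3) = (18 - 18)*(-1459) = 0*(-1459) = 0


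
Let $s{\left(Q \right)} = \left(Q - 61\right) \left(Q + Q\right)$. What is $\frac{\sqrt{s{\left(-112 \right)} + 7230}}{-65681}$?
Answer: $- \frac{\sqrt{45982}}{65681} \approx -0.0032648$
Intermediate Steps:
$s{\left(Q \right)} = 2 Q \left(-61 + Q\right)$ ($s{\left(Q \right)} = \left(-61 + Q\right) 2 Q = 2 Q \left(-61 + Q\right)$)
$\frac{\sqrt{s{\left(-112 \right)} + 7230}}{-65681} = \frac{\sqrt{2 \left(-112\right) \left(-61 - 112\right) + 7230}}{-65681} = \sqrt{2 \left(-112\right) \left(-173\right) + 7230} \left(- \frac{1}{65681}\right) = \sqrt{38752 + 7230} \left(- \frac{1}{65681}\right) = \sqrt{45982} \left(- \frac{1}{65681}\right) = - \frac{\sqrt{45982}}{65681}$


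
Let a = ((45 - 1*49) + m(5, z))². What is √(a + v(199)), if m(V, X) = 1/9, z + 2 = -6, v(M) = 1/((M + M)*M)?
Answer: √194045062/3582 ≈ 3.8889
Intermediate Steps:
v(M) = 1/(2*M²) (v(M) = 1/(((2*M))*M) = (1/(2*M))/M = 1/(2*M²))
z = -8 (z = -2 - 6 = -8)
m(V, X) = ⅑
a = 1225/81 (a = ((45 - 1*49) + ⅑)² = ((45 - 49) + ⅑)² = (-4 + ⅑)² = (-35/9)² = 1225/81 ≈ 15.123)
√(a + v(199)) = √(1225/81 + (½)/199²) = √(1225/81 + (½)*(1/39601)) = √(1225/81 + 1/79202) = √(97022531/6415362) = √194045062/3582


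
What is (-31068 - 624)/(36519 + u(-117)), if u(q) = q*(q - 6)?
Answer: -5282/8485 ≈ -0.62251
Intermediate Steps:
u(q) = q*(-6 + q)
(-31068 - 624)/(36519 + u(-117)) = (-31068 - 624)/(36519 - 117*(-6 - 117)) = -31692/(36519 - 117*(-123)) = -31692/(36519 + 14391) = -31692/50910 = -31692*1/50910 = -5282/8485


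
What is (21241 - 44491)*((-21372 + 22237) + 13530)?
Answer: -334683750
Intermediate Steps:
(21241 - 44491)*((-21372 + 22237) + 13530) = -23250*(865 + 13530) = -23250*14395 = -334683750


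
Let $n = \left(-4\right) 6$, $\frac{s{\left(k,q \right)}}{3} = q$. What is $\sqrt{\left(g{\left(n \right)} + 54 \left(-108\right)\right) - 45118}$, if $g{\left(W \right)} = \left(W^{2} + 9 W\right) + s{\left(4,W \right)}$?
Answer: $i \sqrt{50662} \approx 225.08 i$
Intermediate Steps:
$s{\left(k,q \right)} = 3 q$
$n = -24$
$g{\left(W \right)} = W^{2} + 12 W$ ($g{\left(W \right)} = \left(W^{2} + 9 W\right) + 3 W = W^{2} + 12 W$)
$\sqrt{\left(g{\left(n \right)} + 54 \left(-108\right)\right) - 45118} = \sqrt{\left(- 24 \left(12 - 24\right) + 54 \left(-108\right)\right) - 45118} = \sqrt{\left(\left(-24\right) \left(-12\right) - 5832\right) - 45118} = \sqrt{\left(288 - 5832\right) - 45118} = \sqrt{-5544 - 45118} = \sqrt{-50662} = i \sqrt{50662}$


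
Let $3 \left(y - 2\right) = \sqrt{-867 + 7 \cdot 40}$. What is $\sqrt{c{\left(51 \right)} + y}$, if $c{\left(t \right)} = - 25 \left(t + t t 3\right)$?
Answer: $\frac{\sqrt{-1767132 + 3 i \sqrt{587}}}{3} \approx 0.0091128 + 443.11 i$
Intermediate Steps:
$y = 2 + \frac{i \sqrt{587}}{3}$ ($y = 2 + \frac{\sqrt{-867 + 7 \cdot 40}}{3} = 2 + \frac{\sqrt{-867 + 280}}{3} = 2 + \frac{\sqrt{-587}}{3} = 2 + \frac{i \sqrt{587}}{3} \approx 2.0 + 8.076 i$)
$c{\left(t \right)} = - 75 t^{2} - 25 t$ ($c{\left(t \right)} = - 25 \left(t + t^{2} \cdot 3\right) = - 25 \left(t + 3 t^{2}\right) = - 75 t^{2} - 25 t$)
$\sqrt{c{\left(51 \right)} + y} = \sqrt{\left(-25\right) 51 \left(1 + 3 \cdot 51\right) + \left(2 + \frac{i \sqrt{587}}{3}\right)} = \sqrt{\left(-25\right) 51 \left(1 + 153\right) + \left(2 + \frac{i \sqrt{587}}{3}\right)} = \sqrt{\left(-25\right) 51 \cdot 154 + \left(2 + \frac{i \sqrt{587}}{3}\right)} = \sqrt{-196350 + \left(2 + \frac{i \sqrt{587}}{3}\right)} = \sqrt{-196348 + \frac{i \sqrt{587}}{3}}$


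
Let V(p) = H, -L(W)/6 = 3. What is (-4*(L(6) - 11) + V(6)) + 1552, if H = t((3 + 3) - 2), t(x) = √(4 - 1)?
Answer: 1668 + √3 ≈ 1669.7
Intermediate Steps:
L(W) = -18 (L(W) = -6*3 = -18)
t(x) = √3
H = √3 ≈ 1.7320
V(p) = √3
(-4*(L(6) - 11) + V(6)) + 1552 = (-4*(-18 - 11) + √3) + 1552 = (-4*(-29) + √3) + 1552 = (116 + √3) + 1552 = 1668 + √3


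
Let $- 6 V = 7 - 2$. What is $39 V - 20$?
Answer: $- \frac{105}{2} \approx -52.5$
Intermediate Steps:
$V = - \frac{5}{6}$ ($V = - \frac{7 - 2}{6} = \left(- \frac{1}{6}\right) 5 = - \frac{5}{6} \approx -0.83333$)
$39 V - 20 = 39 \left(- \frac{5}{6}\right) - 20 = - \frac{65}{2} - 20 = - \frac{105}{2}$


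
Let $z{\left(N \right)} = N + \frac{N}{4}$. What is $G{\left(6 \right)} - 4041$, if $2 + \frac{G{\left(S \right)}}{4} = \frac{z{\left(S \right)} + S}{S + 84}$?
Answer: $- \frac{20242}{5} \approx -4048.4$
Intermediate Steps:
$z{\left(N \right)} = \frac{5 N}{4}$ ($z{\left(N \right)} = N + N \frac{1}{4} = N + \frac{N}{4} = \frac{5 N}{4}$)
$G{\left(S \right)} = -8 + \frac{9 S}{84 + S}$ ($G{\left(S \right)} = -8 + 4 \frac{\frac{5 S}{4} + S}{S + 84} = -8 + 4 \frac{\frac{9}{4} S}{84 + S} = -8 + 4 \frac{9 S}{4 \left(84 + S\right)} = -8 + \frac{9 S}{84 + S}$)
$G{\left(6 \right)} - 4041 = \frac{-672 + 6}{84 + 6} - 4041 = \frac{1}{90} \left(-666\right) - 4041 = - \frac{37}{5} - 4041 = - \frac{20242}{5}$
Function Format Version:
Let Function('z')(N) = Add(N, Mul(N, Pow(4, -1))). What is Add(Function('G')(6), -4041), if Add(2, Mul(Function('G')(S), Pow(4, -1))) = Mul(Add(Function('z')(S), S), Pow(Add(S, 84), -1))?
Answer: Rational(-20242, 5) ≈ -4048.4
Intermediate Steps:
Function('z')(N) = Mul(Rational(5, 4), N) (Function('z')(N) = Add(N, Mul(N, Rational(1, 4))) = Add(N, Mul(Rational(1, 4), N)) = Mul(Rational(5, 4), N))
Function('G')(S) = Add(-8, Mul(9, S, Pow(Add(84, S), -1))) (Function('G')(S) = Add(-8, Mul(4, Mul(Add(Mul(Rational(5, 4), S), S), Pow(Add(S, 84), -1)))) = Add(-8, Mul(4, Mul(Mul(Rational(9, 4), S), Pow(Add(84, S), -1)))) = Add(-8, Mul(4, Mul(Rational(9, 4), S, Pow(Add(84, S), -1)))) = Add(-8, Mul(9, S, Pow(Add(84, S), -1))))
Add(Function('G')(6), -4041) = Add(Mul(Pow(Add(84, 6), -1), Add(-672, 6)), -4041) = Add(Mul(Pow(90, -1), -666), -4041) = Add(Mul(Rational(1, 90), -666), -4041) = Add(Rational(-37, 5), -4041) = Rational(-20242, 5)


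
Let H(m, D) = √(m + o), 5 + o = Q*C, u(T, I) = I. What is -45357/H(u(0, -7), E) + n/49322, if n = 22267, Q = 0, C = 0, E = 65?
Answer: 3181/7046 + 15119*I*√3/2 ≈ 0.45146 + 13093.0*I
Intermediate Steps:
o = -5 (o = -5 + 0*0 = -5 + 0 = -5)
H(m, D) = √(-5 + m) (H(m, D) = √(m - 5) = √(-5 + m))
-45357/H(u(0, -7), E) + n/49322 = -45357/√(-5 - 7) + 22267/49322 = -45357*(-I*√3/6) + 22267*(1/49322) = -45357*(-I*√3/6) + 3181/7046 = -(-15119)*I*√3/2 + 3181/7046 = 15119*I*√3/2 + 3181/7046 = 3181/7046 + 15119*I*√3/2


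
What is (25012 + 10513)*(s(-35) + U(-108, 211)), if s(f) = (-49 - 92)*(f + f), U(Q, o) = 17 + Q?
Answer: 347398975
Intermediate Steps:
s(f) = -282*f
(25012 + 10513)*(s(-35) + U(-108, 211)) = (25012 + 10513)*(-282*(-35) + (17 - 108)) = 35525*(9870 - 91) = 35525*9779 = 347398975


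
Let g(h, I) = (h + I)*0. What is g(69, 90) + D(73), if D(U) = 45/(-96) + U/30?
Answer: 943/480 ≈ 1.9646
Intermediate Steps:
g(h, I) = 0 (g(h, I) = (I + h)*0 = 0)
D(U) = -15/32 + U/30 (D(U) = 45*(-1/96) + U*(1/30) = -15/32 + U/30)
g(69, 90) + D(73) = 0 + (-15/32 + (1/30)*73) = 0 + (-15/32 + 73/30) = 0 + 943/480 = 943/480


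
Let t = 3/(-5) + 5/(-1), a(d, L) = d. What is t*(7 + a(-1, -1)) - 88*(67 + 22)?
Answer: -39328/5 ≈ -7865.6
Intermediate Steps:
t = -28/5 (t = 3*(-⅕) + 5*(-1) = -⅗ - 5 = -28/5 ≈ -5.6000)
t*(7 + a(-1, -1)) - 88*(67 + 22) = -28*(7 - 1)/5 - 88*(67 + 22) = -28/5*6 - 88*89 = -168/5 - 7832 = -39328/5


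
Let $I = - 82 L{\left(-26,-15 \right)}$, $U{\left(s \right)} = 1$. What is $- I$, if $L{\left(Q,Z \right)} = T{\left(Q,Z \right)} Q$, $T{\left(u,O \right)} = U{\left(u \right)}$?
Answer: $-2132$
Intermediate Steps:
$T{\left(u,O \right)} = 1$
$L{\left(Q,Z \right)} = Q$ ($L{\left(Q,Z \right)} = 1 Q = Q$)
$I = 2132$ ($I = \left(-82\right) \left(-26\right) = 2132$)
$- I = \left(-1\right) 2132 = -2132$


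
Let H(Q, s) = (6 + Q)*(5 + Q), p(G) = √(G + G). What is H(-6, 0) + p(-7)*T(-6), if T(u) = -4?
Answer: -4*I*√14 ≈ -14.967*I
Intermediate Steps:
p(G) = √2*√G (p(G) = √(2*G) = √2*√G)
H(Q, s) = (5 + Q)*(6 + Q)
H(-6, 0) + p(-7)*T(-6) = (30 + (-6)² + 11*(-6)) + (√2*√(-7))*(-4) = (30 + 36 - 66) + (√2*(I*√7))*(-4) = 0 + (I*√14)*(-4) = 0 - 4*I*√14 = -4*I*√14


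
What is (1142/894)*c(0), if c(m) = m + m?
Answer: 0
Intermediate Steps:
c(m) = 2*m
(1142/894)*c(0) = (1142/894)*(2*0) = (1142*(1/894))*0 = (571/447)*0 = 0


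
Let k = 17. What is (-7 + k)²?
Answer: 100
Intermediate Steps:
(-7 + k)² = (-7 + 17)² = 10² = 100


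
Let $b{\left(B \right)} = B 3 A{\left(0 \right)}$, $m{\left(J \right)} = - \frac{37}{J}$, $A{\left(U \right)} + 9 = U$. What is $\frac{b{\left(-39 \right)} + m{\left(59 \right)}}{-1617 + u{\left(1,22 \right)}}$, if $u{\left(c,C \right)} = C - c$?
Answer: $- \frac{4435}{6726} \approx -0.65938$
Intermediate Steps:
$A{\left(U \right)} = -9 + U$
$b{\left(B \right)} = - 27 B$ ($b{\left(B \right)} = B 3 \left(-9 + 0\right) = 3 B \left(-9\right) = - 27 B$)
$\frac{b{\left(-39 \right)} + m{\left(59 \right)}}{-1617 + u{\left(1,22 \right)}} = \frac{\left(-27\right) \left(-39\right) - \frac{37}{59}}{-1617 + \left(22 - 1\right)} = \frac{1053 - \frac{37}{59}}{-1617 + \left(22 - 1\right)} = \frac{1053 - \frac{37}{59}}{-1617 + 21} = \frac{62090}{59 \left(-1596\right)} = \frac{62090}{59} \left(- \frac{1}{1596}\right) = - \frac{4435}{6726}$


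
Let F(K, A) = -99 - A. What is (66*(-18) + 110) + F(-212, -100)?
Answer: -1077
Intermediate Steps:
(66*(-18) + 110) + F(-212, -100) = (66*(-18) + 110) + (-99 - 1*(-100)) = (-1188 + 110) + (-99 + 100) = -1078 + 1 = -1077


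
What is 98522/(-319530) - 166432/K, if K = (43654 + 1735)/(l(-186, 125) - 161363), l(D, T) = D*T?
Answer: 4908858999610711/7251573585 ≈ 6.7694e+5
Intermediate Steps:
K = -45389/184613 (K = (43654 + 1735)/(-186*125 - 161363) = 45389/(-23250 - 161363) = 45389/(-184613) = 45389*(-1/184613) = -45389/184613 ≈ -0.24586)
98522/(-319530) - 166432/K = 98522/(-319530) - 166432/(-45389/184613) = 98522*(-1/319530) - 166432*(-184613/45389) = -49261/159765 + 30725510816/45389 = 4908858999610711/7251573585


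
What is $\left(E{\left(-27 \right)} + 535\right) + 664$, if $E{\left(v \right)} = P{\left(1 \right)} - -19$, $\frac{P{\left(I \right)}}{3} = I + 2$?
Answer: $1227$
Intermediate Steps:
$P{\left(I \right)} = 6 + 3 I$ ($P{\left(I \right)} = 3 \left(I + 2\right) = 3 \left(2 + I\right) = 6 + 3 I$)
$E{\left(v \right)} = 28$ ($E{\left(v \right)} = \left(6 + 3 \cdot 1\right) - -19 = \left(6 + 3\right) + 19 = 9 + 19 = 28$)
$\left(E{\left(-27 \right)} + 535\right) + 664 = \left(28 + 535\right) + 664 = 563 + 664 = 1227$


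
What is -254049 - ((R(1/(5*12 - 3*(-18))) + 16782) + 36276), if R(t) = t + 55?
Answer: -35016469/114 ≈ -3.0716e+5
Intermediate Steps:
R(t) = 55 + t
-254049 - ((R(1/(5*12 - 3*(-18))) + 16782) + 36276) = -254049 - (((55 + 1/(5*12 - 3*(-18))) + 16782) + 36276) = -254049 - (((55 + 1/(60 + 54)) + 16782) + 36276) = -254049 - (((55 + 1/114) + 16782) + 36276) = -254049 - ((6271/114 + 16782) + 36276) = -254049 - (1919419/114 + 36276) = -254049 - 1*6054883/114 = -254049 - 6054883/114 = -35016469/114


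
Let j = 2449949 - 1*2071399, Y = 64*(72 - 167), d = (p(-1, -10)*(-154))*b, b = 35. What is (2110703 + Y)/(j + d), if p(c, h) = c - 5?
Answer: 2104623/410890 ≈ 5.1221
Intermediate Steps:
p(c, h) = -5 + c
d = 32340 (d = ((-5 - 1)*(-154))*35 = -6*(-154)*35 = 924*35 = 32340)
Y = -6080 (Y = 64*(-95) = -6080)
j = 378550 (j = 2449949 - 2071399 = 378550)
(2110703 + Y)/(j + d) = (2110703 - 6080)/(378550 + 32340) = 2104623/410890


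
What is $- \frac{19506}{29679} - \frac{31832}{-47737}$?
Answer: $\frac{4528002}{472262141} \approx 0.0095879$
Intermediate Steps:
$- \frac{19506}{29679} - \frac{31832}{-47737} = \left(-19506\right) \frac{1}{29679} - - \frac{31832}{47737} = - \frac{6502}{9893} + \frac{31832}{47737} = \frac{4528002}{472262141}$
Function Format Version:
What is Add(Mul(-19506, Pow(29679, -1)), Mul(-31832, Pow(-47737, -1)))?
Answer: Rational(4528002, 472262141) ≈ 0.0095879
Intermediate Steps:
Add(Mul(-19506, Pow(29679, -1)), Mul(-31832, Pow(-47737, -1))) = Add(Mul(-19506, Rational(1, 29679)), Mul(-31832, Rational(-1, 47737))) = Add(Rational(-6502, 9893), Rational(31832, 47737)) = Rational(4528002, 472262141)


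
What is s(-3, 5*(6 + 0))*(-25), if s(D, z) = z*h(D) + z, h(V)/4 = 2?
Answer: -6750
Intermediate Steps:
h(V) = 8 (h(V) = 4*2 = 8)
s(D, z) = 9*z (s(D, z) = z*8 + z = 8*z + z = 9*z)
s(-3, 5*(6 + 0))*(-25) = (9*(5*(6 + 0)))*(-25) = (9*(5*6))*(-25) = (9*30)*(-25) = 270*(-25) = -6750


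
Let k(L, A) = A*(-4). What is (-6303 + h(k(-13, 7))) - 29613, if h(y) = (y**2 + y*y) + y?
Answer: -34376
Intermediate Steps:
k(L, A) = -4*A
h(y) = y + 2*y**2 (h(y) = (y**2 + y**2) + y = 2*y**2 + y = y + 2*y**2)
(-6303 + h(k(-13, 7))) - 29613 = (-6303 + (-4*7)*(1 + 2*(-4*7))) - 29613 = (-6303 - 28*(1 + 2*(-28))) - 29613 = (-6303 - 28*(1 - 56)) - 29613 = (-6303 - 28*(-55)) - 29613 = (-6303 + 1540) - 29613 = -4763 - 29613 = -34376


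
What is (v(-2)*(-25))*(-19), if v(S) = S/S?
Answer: 475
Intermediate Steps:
v(S) = 1
(v(-2)*(-25))*(-19) = (1*(-25))*(-19) = -25*(-19) = 475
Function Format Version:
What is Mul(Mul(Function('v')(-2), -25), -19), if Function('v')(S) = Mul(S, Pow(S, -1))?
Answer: 475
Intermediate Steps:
Function('v')(S) = 1
Mul(Mul(Function('v')(-2), -25), -19) = Mul(Mul(1, -25), -19) = Mul(-25, -19) = 475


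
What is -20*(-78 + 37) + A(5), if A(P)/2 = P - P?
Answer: 820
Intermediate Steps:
A(P) = 0 (A(P) = 2*(P - P) = 2*0 = 0)
-20*(-78 + 37) + A(5) = -20*(-78 + 37) + 0 = -20*(-41) + 0 = 820 + 0 = 820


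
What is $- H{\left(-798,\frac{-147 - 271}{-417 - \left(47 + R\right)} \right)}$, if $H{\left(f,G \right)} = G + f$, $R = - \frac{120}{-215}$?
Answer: $\frac{723767}{908} \approx 797.1$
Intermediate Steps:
$R = \frac{24}{43}$ ($R = \left(-120\right) \left(- \frac{1}{215}\right) = \frac{24}{43} \approx 0.55814$)
$- H{\left(-798,\frac{-147 - 271}{-417 - \left(47 + R\right)} \right)} = - (\frac{-147 - 271}{-417 - \frac{2045}{43}} - 798) = - (- \frac{418}{-417 - \frac{2045}{43}} - 798) = - (- \frac{418}{- \frac{19976}{43}} - 798) = - (\left(-418\right) \left(- \frac{43}{19976}\right) - 798) = - (\frac{817}{908} - 798) = \left(-1\right) \left(- \frac{723767}{908}\right) = \frac{723767}{908}$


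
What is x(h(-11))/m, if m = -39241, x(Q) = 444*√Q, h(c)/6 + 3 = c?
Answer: -888*I*√21/39241 ≈ -0.1037*I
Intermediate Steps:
h(c) = -18 + 6*c
x(h(-11))/m = (444*√(-18 + 6*(-11)))/(-39241) = (444*√(-18 - 66))*(-1/39241) = (444*√(-84))*(-1/39241) = (444*(2*I*√21))*(-1/39241) = (888*I*√21)*(-1/39241) = -888*I*√21/39241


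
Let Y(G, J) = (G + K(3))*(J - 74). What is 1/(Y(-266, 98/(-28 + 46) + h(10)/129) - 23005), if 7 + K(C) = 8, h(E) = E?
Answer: -387/1880170 ≈ -0.00020583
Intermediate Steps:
K(C) = 1 (K(C) = -7 + 8 = 1)
Y(G, J) = (1 + G)*(-74 + J) (Y(G, J) = (G + 1)*(J - 74) = (1 + G)*(-74 + J))
1/(Y(-266, 98/(-28 + 46) + h(10)/129) - 23005) = 1/((-74 + (98/(-28 + 46) + 10/129) - 74*(-266) - 266*(98/(-28 + 46) + 10/129)) - 23005) = 1/((-74 + (98/18 + 10*(1/129)) + 19684 - 266*(98/18 + 10*(1/129))) - 23005) = 1/((-74 + (98*(1/18) + 10/129) + 19684 - 266*(98*(1/18) + 10/129)) - 23005) = 1/((-74 + (49/9 + 10/129) + 19684 - 266*(49/9 + 10/129)) - 23005) = 1/((-74 + 2137/387 + 19684 - 266*2137/387) - 23005) = 1/((-74 + 2137/387 + 19684 - 568442/387) - 23005) = 1/(7022765/387 - 23005) = 1/(-1880170/387) = -387/1880170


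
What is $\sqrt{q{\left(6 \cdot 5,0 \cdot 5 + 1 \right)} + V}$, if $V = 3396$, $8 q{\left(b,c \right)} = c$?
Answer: $\frac{\sqrt{54338}}{4} \approx 58.276$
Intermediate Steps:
$q{\left(b,c \right)} = \frac{c}{8}$
$\sqrt{q{\left(6 \cdot 5,0 \cdot 5 + 1 \right)} + V} = \sqrt{\frac{0 \cdot 5 + 1}{8} + 3396} = \sqrt{\frac{0 + 1}{8} + 3396} = \sqrt{\frac{1}{8} \cdot 1 + 3396} = \sqrt{\frac{1}{8} + 3396} = \sqrt{\frac{27169}{8}} = \frac{\sqrt{54338}}{4}$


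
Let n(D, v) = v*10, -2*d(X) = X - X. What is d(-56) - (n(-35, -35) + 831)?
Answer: -481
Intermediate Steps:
d(X) = 0 (d(X) = -(X - X)/2 = -½*0 = 0)
n(D, v) = 10*v
d(-56) - (n(-35, -35) + 831) = 0 - (10*(-35) + 831) = 0 - (-350 + 831) = 0 - 1*481 = 0 - 481 = -481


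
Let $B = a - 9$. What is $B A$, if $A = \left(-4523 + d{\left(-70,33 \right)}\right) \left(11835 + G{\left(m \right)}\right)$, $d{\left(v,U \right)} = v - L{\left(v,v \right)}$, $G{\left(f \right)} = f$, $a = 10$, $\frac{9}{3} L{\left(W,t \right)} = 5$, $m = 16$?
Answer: $- \frac{163354184}{3} \approx -5.4451 \cdot 10^{7}$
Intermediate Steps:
$L{\left(W,t \right)} = \frac{5}{3}$ ($L{\left(W,t \right)} = \frac{1}{3} \cdot 5 = \frac{5}{3}$)
$d{\left(v,U \right)} = - \frac{5}{3} + v$ ($d{\left(v,U \right)} = v - \frac{5}{3} = - \frac{5}{3} + v$)
$A = - \frac{163354184}{3}$ ($A = \left(-4523 - \frac{215}{3}\right) \left(11835 + 16\right) = \left(-4523 - \frac{215}{3}\right) 11851 = \left(- \frac{13784}{3}\right) 11851 = - \frac{163354184}{3} \approx -5.4451 \cdot 10^{7}$)
$B = 1$ ($B = 10 - 9 = 1$)
$B A = 1 \left(- \frac{163354184}{3}\right) = - \frac{163354184}{3}$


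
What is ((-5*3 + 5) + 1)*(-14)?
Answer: 126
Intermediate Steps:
((-5*3 + 5) + 1)*(-14) = ((-15 + 5) + 1)*(-14) = (-10 + 1)*(-14) = -9*(-14) = 126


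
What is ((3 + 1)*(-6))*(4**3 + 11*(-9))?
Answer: 840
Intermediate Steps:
((3 + 1)*(-6))*(4**3 + 11*(-9)) = (4*(-6))*(64 - 99) = -24*(-35) = 840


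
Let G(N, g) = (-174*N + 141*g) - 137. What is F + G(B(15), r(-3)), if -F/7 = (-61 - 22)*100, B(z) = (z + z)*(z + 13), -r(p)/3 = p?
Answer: -86928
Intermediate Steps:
r(p) = -3*p
B(z) = 2*z*(13 + z) (B(z) = (2*z)*(13 + z) = 2*z*(13 + z))
G(N, g) = -137 - 174*N + 141*g
F = 58100 (F = -7*(-61 - 22)*100 = -(-581)*100 = -7*(-8300) = 58100)
F + G(B(15), r(-3)) = 58100 + (-137 - 348*15*(13 + 15) + 141*(-3*(-3))) = 58100 + (-137 - 348*15*28 + 141*9) = 58100 + (-137 - 174*840 + 1269) = 58100 + (-137 - 146160 + 1269) = 58100 - 145028 = -86928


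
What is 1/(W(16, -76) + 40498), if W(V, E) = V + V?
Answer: 1/40530 ≈ 2.4673e-5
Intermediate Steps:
W(V, E) = 2*V
1/(W(16, -76) + 40498) = 1/(2*16 + 40498) = 1/(32 + 40498) = 1/40530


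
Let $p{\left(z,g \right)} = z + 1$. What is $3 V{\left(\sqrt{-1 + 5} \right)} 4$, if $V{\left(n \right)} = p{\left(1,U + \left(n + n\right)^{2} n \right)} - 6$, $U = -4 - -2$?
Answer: $-48$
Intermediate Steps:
$U = -2$ ($U = -4 + 2 = -2$)
$p{\left(z,g \right)} = 1 + z$
$V{\left(n \right)} = -4$ ($V{\left(n \right)} = \left(1 + 1\right) - 6 = 2 - 6 = -4$)
$3 V{\left(\sqrt{-1 + 5} \right)} 4 = 3 \left(-4\right) 4 = \left(-12\right) 4 = -48$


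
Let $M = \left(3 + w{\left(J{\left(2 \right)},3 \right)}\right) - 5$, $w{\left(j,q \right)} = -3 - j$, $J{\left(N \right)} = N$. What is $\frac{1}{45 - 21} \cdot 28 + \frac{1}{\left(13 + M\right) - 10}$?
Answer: $\frac{11}{12} \approx 0.91667$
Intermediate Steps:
$M = -7$ ($M = \left(3 - 5\right) - 5 = -2 - 5 = -7$)
$\frac{1}{45 - 21} \cdot 28 + \frac{1}{\left(13 + M\right) - 10} = \frac{1}{45 - 21} \cdot 28 + \frac{1}{\left(13 - 7\right) - 10} = \frac{1}{24} \cdot 28 + \frac{1}{6 - 10} = \frac{1}{24} \cdot 28 + \frac{1}{-4} = \frac{7}{6} - \frac{1}{4} = \frac{11}{12}$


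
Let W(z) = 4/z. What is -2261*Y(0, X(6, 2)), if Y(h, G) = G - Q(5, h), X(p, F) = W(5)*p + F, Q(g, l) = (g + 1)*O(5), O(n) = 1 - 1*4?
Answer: -280364/5 ≈ -56073.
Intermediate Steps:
O(n) = -3 (O(n) = 1 - 4 = -3)
Q(g, l) = -3 - 3*g (Q(g, l) = (g + 1)*(-3) = (1 + g)*(-3) = -3 - 3*g)
X(p, F) = F + 4*p/5 (X(p, F) = (4/5)*p + F = (4*(⅕))*p + F = 4*p/5 + F = F + 4*p/5)
Y(h, G) = 18 + G (Y(h, G) = G - (-3 - 3*5) = G - (-3 - 15) = G - 1*(-18) = G + 18 = 18 + G)
-2261*Y(0, X(6, 2)) = -2261*(18 + (2 + (⅘)*6)) = -2261*(18 + (2 + 24/5)) = -2261*(18 + 34/5) = -2261*124/5 = -280364/5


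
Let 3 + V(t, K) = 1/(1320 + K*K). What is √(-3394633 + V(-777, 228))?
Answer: I*√2411308748272818/26652 ≈ 1842.5*I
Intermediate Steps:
V(t, K) = -3 + 1/(1320 + K²) (V(t, K) = -3 + 1/(1320 + K*K) = -3 + 1/(1320 + K²))
√(-3394633 + V(-777, 228)) = √(-3394633 + (-3959 - 3*228²)/(1320 + 228²)) = √(-3394633 + (-3959 - 3*51984)/(1320 + 51984)) = √(-3394633 + (-3959 - 155952)/53304) = √(-3394633 + (1/53304)*(-159911)) = √(-3394633 - 159911/53304) = √(-180947677343/53304) = I*√2411308748272818/26652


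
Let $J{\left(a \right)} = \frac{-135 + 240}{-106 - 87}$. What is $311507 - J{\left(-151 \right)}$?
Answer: $\frac{60120956}{193} \approx 3.1151 \cdot 10^{5}$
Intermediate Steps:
$J{\left(a \right)} = - \frac{105}{193}$ ($J{\left(a \right)} = \frac{105}{-193} = 105 \left(- \frac{1}{193}\right) = - \frac{105}{193}$)
$311507 - J{\left(-151 \right)} = 311507 - - \frac{105}{193} = 311507 + \frac{105}{193} = \frac{60120956}{193}$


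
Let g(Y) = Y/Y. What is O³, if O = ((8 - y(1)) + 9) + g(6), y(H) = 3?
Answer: 3375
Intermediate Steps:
g(Y) = 1
O = 15 (O = ((8 - 1*3) + 9) + 1 = ((8 - 3) + 9) + 1 = (5 + 9) + 1 = 14 + 1 = 15)
O³ = 15³ = 3375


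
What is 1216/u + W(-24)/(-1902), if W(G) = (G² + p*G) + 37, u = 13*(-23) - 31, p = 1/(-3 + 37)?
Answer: -2375173/592790 ≈ -4.0068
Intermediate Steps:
p = 1/34 ≈ 0.029412
u = -330 (u = -299 - 31 = -330)
W(G) = 37 + G² + G/34 (W(G) = (G² + G/34) + 37 = 37 + G² + G/34)
1216/u + W(-24)/(-1902) = 1216/(-330) + (37 + (-24)² + (1/34)*(-24))/(-1902) = 1216*(-1/330) + (37 + 576 - 12/17)*(-1/1902) = -608/165 + (10409/17)*(-1/1902) = -608/165 - 10409/32334 = -2375173/592790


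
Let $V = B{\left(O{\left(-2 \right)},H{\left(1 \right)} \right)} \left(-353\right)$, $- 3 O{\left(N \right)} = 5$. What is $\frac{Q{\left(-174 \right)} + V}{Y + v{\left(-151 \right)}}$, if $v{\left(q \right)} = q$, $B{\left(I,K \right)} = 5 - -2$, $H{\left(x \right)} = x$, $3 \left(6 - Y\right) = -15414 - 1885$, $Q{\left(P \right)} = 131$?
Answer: $- \frac{1755}{4216} \approx -0.41627$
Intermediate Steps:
$Y = \frac{17317}{3}$ ($Y = 6 - \frac{-15414 - 1885}{3} = 6 - - \frac{17299}{3} = 6 + \frac{17299}{3} = \frac{17317}{3} \approx 5772.3$)
$O{\left(N \right)} = - \frac{5}{3}$ ($O{\left(N \right)} = \left(- \frac{1}{3}\right) 5 = - \frac{5}{3}$)
$B{\left(I,K \right)} = 7$ ($B{\left(I,K \right)} = 5 + 2 = 7$)
$V = -2471$ ($V = 7 \left(-353\right) = -2471$)
$\frac{Q{\left(-174 \right)} + V}{Y + v{\left(-151 \right)}} = \frac{131 - 2471}{\frac{17317}{3} - 151} = - \frac{2340}{\frac{16864}{3}} = \left(-2340\right) \frac{3}{16864} = - \frac{1755}{4216}$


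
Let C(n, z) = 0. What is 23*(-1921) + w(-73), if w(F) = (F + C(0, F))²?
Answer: -38854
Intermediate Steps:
w(F) = F² (w(F) = (F + 0)² = F²)
23*(-1921) + w(-73) = 23*(-1921) + (-73)² = -44183 + 5329 = -38854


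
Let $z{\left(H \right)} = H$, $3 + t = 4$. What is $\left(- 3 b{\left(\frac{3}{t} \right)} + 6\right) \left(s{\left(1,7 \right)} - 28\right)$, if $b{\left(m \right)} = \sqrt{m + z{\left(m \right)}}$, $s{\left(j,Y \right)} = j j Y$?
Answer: $-126 + 63 \sqrt{6} \approx 28.318$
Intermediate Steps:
$t = 1$ ($t = -3 + 4 = 1$)
$s{\left(j,Y \right)} = Y j^{2}$ ($s{\left(j,Y \right)} = j^{2} Y = Y j^{2}$)
$b{\left(m \right)} = \sqrt{2} \sqrt{m}$ ($b{\left(m \right)} = \sqrt{m + m} = \sqrt{2 m} = \sqrt{2} \sqrt{m}$)
$\left(- 3 b{\left(\frac{3}{t} \right)} + 6\right) \left(s{\left(1,7 \right)} - 28\right) = \left(- 3 \sqrt{2} \sqrt{\frac{3}{1}} + 6\right) \left(7 \cdot 1^{2} - 28\right) = \left(- 3 \sqrt{2} \sqrt{3 \cdot 1} + 6\right) \left(7 \cdot 1 - 28\right) = \left(- 3 \sqrt{2} \sqrt{3} + 6\right) \left(7 - 28\right) = \left(- 3 \sqrt{6} + 6\right) \left(-21\right) = \left(6 - 3 \sqrt{6}\right) \left(-21\right) = -126 + 63 \sqrt{6}$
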